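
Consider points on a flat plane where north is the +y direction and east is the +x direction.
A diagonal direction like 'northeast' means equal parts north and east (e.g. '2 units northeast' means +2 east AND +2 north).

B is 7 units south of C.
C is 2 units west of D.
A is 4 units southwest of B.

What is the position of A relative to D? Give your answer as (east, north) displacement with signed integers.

Answer: A is at (east=-6, north=-11) relative to D.

Derivation:
Place D at the origin (east=0, north=0).
  C is 2 units west of D: delta (east=-2, north=+0); C at (east=-2, north=0).
  B is 7 units south of C: delta (east=+0, north=-7); B at (east=-2, north=-7).
  A is 4 units southwest of B: delta (east=-4, north=-4); A at (east=-6, north=-11).
Therefore A relative to D: (east=-6, north=-11).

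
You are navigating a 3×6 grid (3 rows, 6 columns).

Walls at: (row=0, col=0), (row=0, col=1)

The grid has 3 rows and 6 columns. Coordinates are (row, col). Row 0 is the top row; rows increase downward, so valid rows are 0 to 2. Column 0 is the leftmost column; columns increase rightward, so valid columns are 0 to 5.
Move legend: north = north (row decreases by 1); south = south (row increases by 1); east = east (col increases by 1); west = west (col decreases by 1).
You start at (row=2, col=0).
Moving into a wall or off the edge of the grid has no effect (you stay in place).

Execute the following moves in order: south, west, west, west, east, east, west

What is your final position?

Answer: Final position: (row=2, col=1)

Derivation:
Start: (row=2, col=0)
  south (south): blocked, stay at (row=2, col=0)
  [×3]west (west): blocked, stay at (row=2, col=0)
  east (east): (row=2, col=0) -> (row=2, col=1)
  east (east): (row=2, col=1) -> (row=2, col=2)
  west (west): (row=2, col=2) -> (row=2, col=1)
Final: (row=2, col=1)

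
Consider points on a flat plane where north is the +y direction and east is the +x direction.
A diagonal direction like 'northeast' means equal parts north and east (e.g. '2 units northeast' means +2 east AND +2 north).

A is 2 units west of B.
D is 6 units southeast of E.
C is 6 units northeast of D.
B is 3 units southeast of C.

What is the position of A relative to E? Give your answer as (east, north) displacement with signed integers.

Answer: A is at (east=13, north=-3) relative to E.

Derivation:
Place E at the origin (east=0, north=0).
  D is 6 units southeast of E: delta (east=+6, north=-6); D at (east=6, north=-6).
  C is 6 units northeast of D: delta (east=+6, north=+6); C at (east=12, north=0).
  B is 3 units southeast of C: delta (east=+3, north=-3); B at (east=15, north=-3).
  A is 2 units west of B: delta (east=-2, north=+0); A at (east=13, north=-3).
Therefore A relative to E: (east=13, north=-3).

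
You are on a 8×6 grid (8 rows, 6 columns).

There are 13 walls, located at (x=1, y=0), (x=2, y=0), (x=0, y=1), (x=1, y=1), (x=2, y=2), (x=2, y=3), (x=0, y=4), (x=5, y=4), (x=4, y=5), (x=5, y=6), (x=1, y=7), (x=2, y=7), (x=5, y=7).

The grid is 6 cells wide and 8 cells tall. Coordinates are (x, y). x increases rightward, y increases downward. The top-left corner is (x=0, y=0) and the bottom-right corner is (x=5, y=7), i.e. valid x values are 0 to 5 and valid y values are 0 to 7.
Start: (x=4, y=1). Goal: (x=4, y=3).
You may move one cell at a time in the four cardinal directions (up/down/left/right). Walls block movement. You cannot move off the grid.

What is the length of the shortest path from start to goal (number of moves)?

BFS from (x=4, y=1) until reaching (x=4, y=3):
  Distance 0: (x=4, y=1)
  Distance 1: (x=4, y=0), (x=3, y=1), (x=5, y=1), (x=4, y=2)
  Distance 2: (x=3, y=0), (x=5, y=0), (x=2, y=1), (x=3, y=2), (x=5, y=2), (x=4, y=3)  <- goal reached here
One shortest path (2 moves): (x=4, y=1) -> (x=4, y=2) -> (x=4, y=3)

Answer: Shortest path length: 2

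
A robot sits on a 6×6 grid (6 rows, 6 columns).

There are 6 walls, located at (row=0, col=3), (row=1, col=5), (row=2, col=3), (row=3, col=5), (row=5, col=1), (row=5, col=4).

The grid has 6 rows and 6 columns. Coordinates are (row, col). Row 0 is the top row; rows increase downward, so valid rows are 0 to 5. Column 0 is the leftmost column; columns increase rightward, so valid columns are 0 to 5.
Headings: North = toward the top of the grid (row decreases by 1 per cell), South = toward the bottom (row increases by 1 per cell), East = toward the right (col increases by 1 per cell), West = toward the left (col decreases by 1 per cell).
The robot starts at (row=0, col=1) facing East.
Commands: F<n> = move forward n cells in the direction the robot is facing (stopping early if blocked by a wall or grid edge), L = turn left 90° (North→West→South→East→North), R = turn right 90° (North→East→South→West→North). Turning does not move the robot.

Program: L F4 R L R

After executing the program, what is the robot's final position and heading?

Start: (row=0, col=1), facing East
  L: turn left, now facing North
  F4: move forward 0/4 (blocked), now at (row=0, col=1)
  R: turn right, now facing East
  L: turn left, now facing North
  R: turn right, now facing East
Final: (row=0, col=1), facing East

Answer: Final position: (row=0, col=1), facing East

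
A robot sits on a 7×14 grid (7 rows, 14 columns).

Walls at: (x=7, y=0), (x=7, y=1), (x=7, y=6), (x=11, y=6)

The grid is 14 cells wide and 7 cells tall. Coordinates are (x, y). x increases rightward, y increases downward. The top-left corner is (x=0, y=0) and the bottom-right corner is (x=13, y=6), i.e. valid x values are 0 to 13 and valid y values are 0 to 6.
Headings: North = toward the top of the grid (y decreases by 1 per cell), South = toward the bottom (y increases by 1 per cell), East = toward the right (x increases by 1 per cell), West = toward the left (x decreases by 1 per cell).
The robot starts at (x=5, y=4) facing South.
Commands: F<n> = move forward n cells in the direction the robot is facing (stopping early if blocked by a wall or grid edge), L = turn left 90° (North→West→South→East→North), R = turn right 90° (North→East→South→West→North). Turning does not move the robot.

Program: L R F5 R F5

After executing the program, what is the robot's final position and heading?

Answer: Final position: (x=0, y=6), facing West

Derivation:
Start: (x=5, y=4), facing South
  L: turn left, now facing East
  R: turn right, now facing South
  F5: move forward 2/5 (blocked), now at (x=5, y=6)
  R: turn right, now facing West
  F5: move forward 5, now at (x=0, y=6)
Final: (x=0, y=6), facing West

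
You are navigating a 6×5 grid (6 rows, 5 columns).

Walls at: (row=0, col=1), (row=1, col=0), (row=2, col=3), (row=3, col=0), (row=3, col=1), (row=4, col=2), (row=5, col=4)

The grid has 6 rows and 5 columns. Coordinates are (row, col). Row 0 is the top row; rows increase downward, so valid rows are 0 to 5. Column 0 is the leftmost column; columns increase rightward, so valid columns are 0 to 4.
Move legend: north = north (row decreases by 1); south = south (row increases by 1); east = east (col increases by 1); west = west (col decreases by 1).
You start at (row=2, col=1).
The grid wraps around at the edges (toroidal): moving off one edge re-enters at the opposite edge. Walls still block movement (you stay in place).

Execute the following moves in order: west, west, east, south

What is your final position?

Answer: Final position: (row=2, col=0)

Derivation:
Start: (row=2, col=1)
  west (west): (row=2, col=1) -> (row=2, col=0)
  west (west): (row=2, col=0) -> (row=2, col=4)
  east (east): (row=2, col=4) -> (row=2, col=0)
  south (south): blocked, stay at (row=2, col=0)
Final: (row=2, col=0)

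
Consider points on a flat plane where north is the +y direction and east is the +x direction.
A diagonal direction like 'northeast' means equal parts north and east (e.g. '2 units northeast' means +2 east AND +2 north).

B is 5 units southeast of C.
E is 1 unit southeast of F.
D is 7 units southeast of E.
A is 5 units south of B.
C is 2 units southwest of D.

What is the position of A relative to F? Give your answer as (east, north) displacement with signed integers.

Place F at the origin (east=0, north=0).
  E is 1 unit southeast of F: delta (east=+1, north=-1); E at (east=1, north=-1).
  D is 7 units southeast of E: delta (east=+7, north=-7); D at (east=8, north=-8).
  C is 2 units southwest of D: delta (east=-2, north=-2); C at (east=6, north=-10).
  B is 5 units southeast of C: delta (east=+5, north=-5); B at (east=11, north=-15).
  A is 5 units south of B: delta (east=+0, north=-5); A at (east=11, north=-20).
Therefore A relative to F: (east=11, north=-20).

Answer: A is at (east=11, north=-20) relative to F.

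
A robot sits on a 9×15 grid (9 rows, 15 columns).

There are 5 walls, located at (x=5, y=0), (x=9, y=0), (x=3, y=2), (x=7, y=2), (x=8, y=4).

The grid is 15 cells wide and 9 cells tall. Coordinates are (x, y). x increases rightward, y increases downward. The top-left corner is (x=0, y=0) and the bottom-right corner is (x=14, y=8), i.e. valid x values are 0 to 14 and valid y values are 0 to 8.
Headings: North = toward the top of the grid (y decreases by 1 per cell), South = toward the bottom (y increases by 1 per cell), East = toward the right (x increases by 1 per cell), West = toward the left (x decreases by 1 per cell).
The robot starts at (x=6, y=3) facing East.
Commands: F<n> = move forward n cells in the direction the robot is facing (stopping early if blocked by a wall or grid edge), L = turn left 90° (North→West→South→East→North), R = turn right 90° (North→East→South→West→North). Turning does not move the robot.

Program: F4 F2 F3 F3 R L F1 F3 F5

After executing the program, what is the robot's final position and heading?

Start: (x=6, y=3), facing East
  F4: move forward 4, now at (x=10, y=3)
  F2: move forward 2, now at (x=12, y=3)
  F3: move forward 2/3 (blocked), now at (x=14, y=3)
  F3: move forward 0/3 (blocked), now at (x=14, y=3)
  R: turn right, now facing South
  L: turn left, now facing East
  F1: move forward 0/1 (blocked), now at (x=14, y=3)
  F3: move forward 0/3 (blocked), now at (x=14, y=3)
  F5: move forward 0/5 (blocked), now at (x=14, y=3)
Final: (x=14, y=3), facing East

Answer: Final position: (x=14, y=3), facing East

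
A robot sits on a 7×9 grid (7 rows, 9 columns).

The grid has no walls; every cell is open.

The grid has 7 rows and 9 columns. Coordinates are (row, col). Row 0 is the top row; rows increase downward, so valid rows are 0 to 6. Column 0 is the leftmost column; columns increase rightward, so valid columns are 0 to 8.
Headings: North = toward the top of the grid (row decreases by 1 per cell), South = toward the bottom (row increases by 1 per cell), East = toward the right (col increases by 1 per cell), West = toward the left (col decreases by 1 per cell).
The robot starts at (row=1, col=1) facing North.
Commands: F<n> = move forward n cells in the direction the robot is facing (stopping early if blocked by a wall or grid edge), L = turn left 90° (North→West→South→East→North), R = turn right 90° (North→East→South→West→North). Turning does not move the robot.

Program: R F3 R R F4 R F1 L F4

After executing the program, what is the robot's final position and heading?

Start: (row=1, col=1), facing North
  R: turn right, now facing East
  F3: move forward 3, now at (row=1, col=4)
  R: turn right, now facing South
  R: turn right, now facing West
  F4: move forward 4, now at (row=1, col=0)
  R: turn right, now facing North
  F1: move forward 1, now at (row=0, col=0)
  L: turn left, now facing West
  F4: move forward 0/4 (blocked), now at (row=0, col=0)
Final: (row=0, col=0), facing West

Answer: Final position: (row=0, col=0), facing West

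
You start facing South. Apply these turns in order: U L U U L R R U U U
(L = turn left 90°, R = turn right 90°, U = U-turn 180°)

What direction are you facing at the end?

Start: South
  U (U-turn (180°)) -> North
  L (left (90° counter-clockwise)) -> West
  U (U-turn (180°)) -> East
  U (U-turn (180°)) -> West
  L (left (90° counter-clockwise)) -> South
  R (right (90° clockwise)) -> West
  R (right (90° clockwise)) -> North
  U (U-turn (180°)) -> South
  U (U-turn (180°)) -> North
  U (U-turn (180°)) -> South
Final: South

Answer: Final heading: South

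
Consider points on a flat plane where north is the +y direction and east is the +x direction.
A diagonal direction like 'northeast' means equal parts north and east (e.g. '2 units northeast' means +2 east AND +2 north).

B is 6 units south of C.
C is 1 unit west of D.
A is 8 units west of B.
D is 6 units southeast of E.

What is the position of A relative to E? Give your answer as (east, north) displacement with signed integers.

Place E at the origin (east=0, north=0).
  D is 6 units southeast of E: delta (east=+6, north=-6); D at (east=6, north=-6).
  C is 1 unit west of D: delta (east=-1, north=+0); C at (east=5, north=-6).
  B is 6 units south of C: delta (east=+0, north=-6); B at (east=5, north=-12).
  A is 8 units west of B: delta (east=-8, north=+0); A at (east=-3, north=-12).
Therefore A relative to E: (east=-3, north=-12).

Answer: A is at (east=-3, north=-12) relative to E.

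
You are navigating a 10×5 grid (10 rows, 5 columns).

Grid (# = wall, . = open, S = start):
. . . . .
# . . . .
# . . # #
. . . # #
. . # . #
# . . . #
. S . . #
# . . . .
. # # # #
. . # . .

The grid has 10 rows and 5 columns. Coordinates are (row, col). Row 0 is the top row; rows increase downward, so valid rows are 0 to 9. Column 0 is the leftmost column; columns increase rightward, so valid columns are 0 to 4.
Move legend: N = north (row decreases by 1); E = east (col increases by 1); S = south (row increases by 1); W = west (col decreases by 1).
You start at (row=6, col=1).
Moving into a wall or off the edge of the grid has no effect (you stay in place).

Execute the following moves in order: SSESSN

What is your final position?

Start: (row=6, col=1)
  S (south): (row=6, col=1) -> (row=7, col=1)
  S (south): blocked, stay at (row=7, col=1)
  E (east): (row=7, col=1) -> (row=7, col=2)
  S (south): blocked, stay at (row=7, col=2)
  S (south): blocked, stay at (row=7, col=2)
  N (north): (row=7, col=2) -> (row=6, col=2)
Final: (row=6, col=2)

Answer: Final position: (row=6, col=2)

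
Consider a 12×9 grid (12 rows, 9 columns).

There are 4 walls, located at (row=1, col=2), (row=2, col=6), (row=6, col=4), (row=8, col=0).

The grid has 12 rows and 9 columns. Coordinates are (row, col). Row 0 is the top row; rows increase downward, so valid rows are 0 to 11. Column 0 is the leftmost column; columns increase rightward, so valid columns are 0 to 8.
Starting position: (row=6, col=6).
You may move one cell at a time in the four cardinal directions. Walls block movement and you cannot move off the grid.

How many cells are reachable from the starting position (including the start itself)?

BFS flood-fill from (row=6, col=6):
  Distance 0: (row=6, col=6)
  Distance 1: (row=5, col=6), (row=6, col=5), (row=6, col=7), (row=7, col=6)
  Distance 2: (row=4, col=6), (row=5, col=5), (row=5, col=7), (row=6, col=8), (row=7, col=5), (row=7, col=7), (row=8, col=6)
  Distance 3: (row=3, col=6), (row=4, col=5), (row=4, col=7), (row=5, col=4), (row=5, col=8), (row=7, col=4), (row=7, col=8), (row=8, col=5), (row=8, col=7), (row=9, col=6)
  Distance 4: (row=3, col=5), (row=3, col=7), (row=4, col=4), (row=4, col=8), (row=5, col=3), (row=7, col=3), (row=8, col=4), (row=8, col=8), (row=9, col=5), (row=9, col=7), (row=10, col=6)
  Distance 5: (row=2, col=5), (row=2, col=7), (row=3, col=4), (row=3, col=8), (row=4, col=3), (row=5, col=2), (row=6, col=3), (row=7, col=2), (row=8, col=3), (row=9, col=4), (row=9, col=8), (row=10, col=5), (row=10, col=7), (row=11, col=6)
  Distance 6: (row=1, col=5), (row=1, col=7), (row=2, col=4), (row=2, col=8), (row=3, col=3), (row=4, col=2), (row=5, col=1), (row=6, col=2), (row=7, col=1), (row=8, col=2), (row=9, col=3), (row=10, col=4), (row=10, col=8), (row=11, col=5), (row=11, col=7)
  Distance 7: (row=0, col=5), (row=0, col=7), (row=1, col=4), (row=1, col=6), (row=1, col=8), (row=2, col=3), (row=3, col=2), (row=4, col=1), (row=5, col=0), (row=6, col=1), (row=7, col=0), (row=8, col=1), (row=9, col=2), (row=10, col=3), (row=11, col=4), (row=11, col=8)
  Distance 8: (row=0, col=4), (row=0, col=6), (row=0, col=8), (row=1, col=3), (row=2, col=2), (row=3, col=1), (row=4, col=0), (row=6, col=0), (row=9, col=1), (row=10, col=2), (row=11, col=3)
  Distance 9: (row=0, col=3), (row=2, col=1), (row=3, col=0), (row=9, col=0), (row=10, col=1), (row=11, col=2)
  Distance 10: (row=0, col=2), (row=1, col=1), (row=2, col=0), (row=10, col=0), (row=11, col=1)
  Distance 11: (row=0, col=1), (row=1, col=0), (row=11, col=0)
  Distance 12: (row=0, col=0)
Total reachable: 104 (grid has 104 open cells total)

Answer: Reachable cells: 104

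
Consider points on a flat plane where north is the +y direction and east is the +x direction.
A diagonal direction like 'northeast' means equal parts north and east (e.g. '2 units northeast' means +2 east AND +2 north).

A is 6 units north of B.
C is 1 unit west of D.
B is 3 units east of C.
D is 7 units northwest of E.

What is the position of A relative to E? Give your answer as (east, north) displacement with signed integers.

Answer: A is at (east=-5, north=13) relative to E.

Derivation:
Place E at the origin (east=0, north=0).
  D is 7 units northwest of E: delta (east=-7, north=+7); D at (east=-7, north=7).
  C is 1 unit west of D: delta (east=-1, north=+0); C at (east=-8, north=7).
  B is 3 units east of C: delta (east=+3, north=+0); B at (east=-5, north=7).
  A is 6 units north of B: delta (east=+0, north=+6); A at (east=-5, north=13).
Therefore A relative to E: (east=-5, north=13).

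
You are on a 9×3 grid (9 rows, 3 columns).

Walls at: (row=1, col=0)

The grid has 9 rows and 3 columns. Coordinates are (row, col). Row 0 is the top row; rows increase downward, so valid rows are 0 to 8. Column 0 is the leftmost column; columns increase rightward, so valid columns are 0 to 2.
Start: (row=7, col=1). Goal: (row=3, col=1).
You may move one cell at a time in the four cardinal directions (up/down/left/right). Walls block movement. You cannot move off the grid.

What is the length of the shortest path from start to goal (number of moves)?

BFS from (row=7, col=1) until reaching (row=3, col=1):
  Distance 0: (row=7, col=1)
  Distance 1: (row=6, col=1), (row=7, col=0), (row=7, col=2), (row=8, col=1)
  Distance 2: (row=5, col=1), (row=6, col=0), (row=6, col=2), (row=8, col=0), (row=8, col=2)
  Distance 3: (row=4, col=1), (row=5, col=0), (row=5, col=2)
  Distance 4: (row=3, col=1), (row=4, col=0), (row=4, col=2)  <- goal reached here
One shortest path (4 moves): (row=7, col=1) -> (row=6, col=1) -> (row=5, col=1) -> (row=4, col=1) -> (row=3, col=1)

Answer: Shortest path length: 4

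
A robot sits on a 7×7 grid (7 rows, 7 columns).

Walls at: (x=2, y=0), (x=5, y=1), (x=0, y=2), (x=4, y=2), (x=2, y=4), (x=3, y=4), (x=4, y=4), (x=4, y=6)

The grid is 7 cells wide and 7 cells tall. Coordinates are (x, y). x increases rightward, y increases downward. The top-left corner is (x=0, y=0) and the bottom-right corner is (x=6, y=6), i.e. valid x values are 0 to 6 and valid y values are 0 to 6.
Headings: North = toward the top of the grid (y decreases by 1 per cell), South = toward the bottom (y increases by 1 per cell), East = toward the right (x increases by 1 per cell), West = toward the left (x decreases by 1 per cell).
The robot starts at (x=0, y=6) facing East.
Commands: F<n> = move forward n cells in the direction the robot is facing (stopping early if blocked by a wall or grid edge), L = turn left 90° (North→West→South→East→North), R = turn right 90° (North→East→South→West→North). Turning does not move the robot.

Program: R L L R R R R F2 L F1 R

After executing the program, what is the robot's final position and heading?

Answer: Final position: (x=0, y=4), facing North

Derivation:
Start: (x=0, y=6), facing East
  R: turn right, now facing South
  L: turn left, now facing East
  L: turn left, now facing North
  R: turn right, now facing East
  R: turn right, now facing South
  R: turn right, now facing West
  R: turn right, now facing North
  F2: move forward 2, now at (x=0, y=4)
  L: turn left, now facing West
  F1: move forward 0/1 (blocked), now at (x=0, y=4)
  R: turn right, now facing North
Final: (x=0, y=4), facing North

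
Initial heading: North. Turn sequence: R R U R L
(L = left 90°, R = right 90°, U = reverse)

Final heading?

Answer: Final heading: North

Derivation:
Start: North
  R (right (90° clockwise)) -> East
  R (right (90° clockwise)) -> South
  U (U-turn (180°)) -> North
  R (right (90° clockwise)) -> East
  L (left (90° counter-clockwise)) -> North
Final: North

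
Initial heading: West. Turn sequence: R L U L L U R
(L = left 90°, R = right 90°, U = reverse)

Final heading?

Start: West
  R (right (90° clockwise)) -> North
  L (left (90° counter-clockwise)) -> West
  U (U-turn (180°)) -> East
  L (left (90° counter-clockwise)) -> North
  L (left (90° counter-clockwise)) -> West
  U (U-turn (180°)) -> East
  R (right (90° clockwise)) -> South
Final: South

Answer: Final heading: South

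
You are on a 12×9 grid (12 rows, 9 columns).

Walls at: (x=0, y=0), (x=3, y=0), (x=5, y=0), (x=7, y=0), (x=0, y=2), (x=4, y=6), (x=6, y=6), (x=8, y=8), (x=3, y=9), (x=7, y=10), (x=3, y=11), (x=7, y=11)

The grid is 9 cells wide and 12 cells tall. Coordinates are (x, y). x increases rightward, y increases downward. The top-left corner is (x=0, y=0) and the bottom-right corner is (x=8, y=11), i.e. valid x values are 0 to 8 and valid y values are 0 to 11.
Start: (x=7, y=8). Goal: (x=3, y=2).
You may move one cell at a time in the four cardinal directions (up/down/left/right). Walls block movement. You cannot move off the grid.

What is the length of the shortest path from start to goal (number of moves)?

Answer: Shortest path length: 10

Derivation:
BFS from (x=7, y=8) until reaching (x=3, y=2):
  Distance 0: (x=7, y=8)
  Distance 1: (x=7, y=7), (x=6, y=8), (x=7, y=9)
  Distance 2: (x=7, y=6), (x=6, y=7), (x=8, y=7), (x=5, y=8), (x=6, y=9), (x=8, y=9)
  Distance 3: (x=7, y=5), (x=8, y=6), (x=5, y=7), (x=4, y=8), (x=5, y=9), (x=6, y=10), (x=8, y=10)
  Distance 4: (x=7, y=4), (x=6, y=5), (x=8, y=5), (x=5, y=6), (x=4, y=7), (x=3, y=8), (x=4, y=9), (x=5, y=10), (x=6, y=11), (x=8, y=11)
  Distance 5: (x=7, y=3), (x=6, y=4), (x=8, y=4), (x=5, y=5), (x=3, y=7), (x=2, y=8), (x=4, y=10), (x=5, y=11)
  Distance 6: (x=7, y=2), (x=6, y=3), (x=8, y=3), (x=5, y=4), (x=4, y=5), (x=3, y=6), (x=2, y=7), (x=1, y=8), (x=2, y=9), (x=3, y=10), (x=4, y=11)
  Distance 7: (x=7, y=1), (x=6, y=2), (x=8, y=2), (x=5, y=3), (x=4, y=4), (x=3, y=5), (x=2, y=6), (x=1, y=7), (x=0, y=8), (x=1, y=9), (x=2, y=10)
  Distance 8: (x=6, y=1), (x=8, y=1), (x=5, y=2), (x=4, y=3), (x=3, y=4), (x=2, y=5), (x=1, y=6), (x=0, y=7), (x=0, y=9), (x=1, y=10), (x=2, y=11)
  Distance 9: (x=6, y=0), (x=8, y=0), (x=5, y=1), (x=4, y=2), (x=3, y=3), (x=2, y=4), (x=1, y=5), (x=0, y=6), (x=0, y=10), (x=1, y=11)
  Distance 10: (x=4, y=1), (x=3, y=2), (x=2, y=3), (x=1, y=4), (x=0, y=5), (x=0, y=11)  <- goal reached here
One shortest path (10 moves): (x=7, y=8) -> (x=6, y=8) -> (x=5, y=8) -> (x=4, y=8) -> (x=3, y=8) -> (x=3, y=7) -> (x=3, y=6) -> (x=3, y=5) -> (x=3, y=4) -> (x=3, y=3) -> (x=3, y=2)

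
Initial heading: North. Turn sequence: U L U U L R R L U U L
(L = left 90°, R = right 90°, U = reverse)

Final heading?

Start: North
  U (U-turn (180°)) -> South
  L (left (90° counter-clockwise)) -> East
  U (U-turn (180°)) -> West
  U (U-turn (180°)) -> East
  L (left (90° counter-clockwise)) -> North
  R (right (90° clockwise)) -> East
  R (right (90° clockwise)) -> South
  L (left (90° counter-clockwise)) -> East
  U (U-turn (180°)) -> West
  U (U-turn (180°)) -> East
  L (left (90° counter-clockwise)) -> North
Final: North

Answer: Final heading: North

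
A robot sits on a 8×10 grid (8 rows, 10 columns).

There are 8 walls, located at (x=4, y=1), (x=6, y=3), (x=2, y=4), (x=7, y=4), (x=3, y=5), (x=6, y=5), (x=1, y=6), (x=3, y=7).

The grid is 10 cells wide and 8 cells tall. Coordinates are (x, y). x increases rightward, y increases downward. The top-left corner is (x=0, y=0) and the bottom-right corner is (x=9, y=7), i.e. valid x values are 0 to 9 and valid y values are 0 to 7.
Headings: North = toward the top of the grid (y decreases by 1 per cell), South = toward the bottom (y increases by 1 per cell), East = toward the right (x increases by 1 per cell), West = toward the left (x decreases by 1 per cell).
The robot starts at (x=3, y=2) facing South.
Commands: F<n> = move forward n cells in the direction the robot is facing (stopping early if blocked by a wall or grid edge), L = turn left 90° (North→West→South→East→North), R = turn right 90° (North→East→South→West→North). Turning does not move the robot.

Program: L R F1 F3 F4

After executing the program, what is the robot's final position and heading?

Answer: Final position: (x=3, y=4), facing South

Derivation:
Start: (x=3, y=2), facing South
  L: turn left, now facing East
  R: turn right, now facing South
  F1: move forward 1, now at (x=3, y=3)
  F3: move forward 1/3 (blocked), now at (x=3, y=4)
  F4: move forward 0/4 (blocked), now at (x=3, y=4)
Final: (x=3, y=4), facing South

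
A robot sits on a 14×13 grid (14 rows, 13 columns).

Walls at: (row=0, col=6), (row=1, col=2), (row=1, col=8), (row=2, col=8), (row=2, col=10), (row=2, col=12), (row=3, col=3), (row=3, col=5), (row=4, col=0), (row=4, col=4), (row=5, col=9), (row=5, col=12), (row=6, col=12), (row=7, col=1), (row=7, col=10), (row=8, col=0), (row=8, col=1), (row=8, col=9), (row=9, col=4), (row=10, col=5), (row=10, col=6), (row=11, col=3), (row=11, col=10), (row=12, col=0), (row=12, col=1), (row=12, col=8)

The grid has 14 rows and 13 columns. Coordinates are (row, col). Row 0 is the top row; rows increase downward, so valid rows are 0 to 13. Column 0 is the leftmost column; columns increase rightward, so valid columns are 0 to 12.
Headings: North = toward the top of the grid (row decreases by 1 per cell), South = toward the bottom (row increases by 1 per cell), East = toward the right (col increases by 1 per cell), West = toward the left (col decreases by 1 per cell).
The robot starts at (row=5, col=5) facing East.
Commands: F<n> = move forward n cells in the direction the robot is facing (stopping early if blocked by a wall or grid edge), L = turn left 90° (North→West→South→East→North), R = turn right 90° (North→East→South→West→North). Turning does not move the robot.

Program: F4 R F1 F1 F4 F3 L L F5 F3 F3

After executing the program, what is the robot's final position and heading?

Answer: Final position: (row=3, col=8), facing North

Derivation:
Start: (row=5, col=5), facing East
  F4: move forward 3/4 (blocked), now at (row=5, col=8)
  R: turn right, now facing South
  F1: move forward 1, now at (row=6, col=8)
  F1: move forward 1, now at (row=7, col=8)
  F4: move forward 4, now at (row=11, col=8)
  F3: move forward 0/3 (blocked), now at (row=11, col=8)
  L: turn left, now facing East
  L: turn left, now facing North
  F5: move forward 5, now at (row=6, col=8)
  F3: move forward 3, now at (row=3, col=8)
  F3: move forward 0/3 (blocked), now at (row=3, col=8)
Final: (row=3, col=8), facing North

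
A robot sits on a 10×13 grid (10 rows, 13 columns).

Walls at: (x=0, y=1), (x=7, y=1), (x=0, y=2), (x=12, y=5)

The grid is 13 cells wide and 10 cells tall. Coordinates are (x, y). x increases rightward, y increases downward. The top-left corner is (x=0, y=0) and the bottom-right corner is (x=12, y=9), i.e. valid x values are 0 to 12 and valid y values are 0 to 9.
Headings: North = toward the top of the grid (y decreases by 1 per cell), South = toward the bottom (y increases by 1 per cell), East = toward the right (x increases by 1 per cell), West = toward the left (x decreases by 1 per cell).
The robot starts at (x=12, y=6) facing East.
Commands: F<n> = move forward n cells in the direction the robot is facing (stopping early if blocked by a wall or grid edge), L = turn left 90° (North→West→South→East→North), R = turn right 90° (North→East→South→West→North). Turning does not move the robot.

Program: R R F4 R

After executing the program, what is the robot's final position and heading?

Start: (x=12, y=6), facing East
  R: turn right, now facing South
  R: turn right, now facing West
  F4: move forward 4, now at (x=8, y=6)
  R: turn right, now facing North
Final: (x=8, y=6), facing North

Answer: Final position: (x=8, y=6), facing North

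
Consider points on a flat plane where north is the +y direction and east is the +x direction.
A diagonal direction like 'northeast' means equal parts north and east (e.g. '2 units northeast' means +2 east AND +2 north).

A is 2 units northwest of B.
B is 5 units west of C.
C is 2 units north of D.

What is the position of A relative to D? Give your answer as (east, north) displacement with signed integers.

Answer: A is at (east=-7, north=4) relative to D.

Derivation:
Place D at the origin (east=0, north=0).
  C is 2 units north of D: delta (east=+0, north=+2); C at (east=0, north=2).
  B is 5 units west of C: delta (east=-5, north=+0); B at (east=-5, north=2).
  A is 2 units northwest of B: delta (east=-2, north=+2); A at (east=-7, north=4).
Therefore A relative to D: (east=-7, north=4).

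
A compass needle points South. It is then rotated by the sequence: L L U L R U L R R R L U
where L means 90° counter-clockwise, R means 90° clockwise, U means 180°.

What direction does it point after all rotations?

Start: South
  L (left (90° counter-clockwise)) -> East
  L (left (90° counter-clockwise)) -> North
  U (U-turn (180°)) -> South
  L (left (90° counter-clockwise)) -> East
  R (right (90° clockwise)) -> South
  U (U-turn (180°)) -> North
  L (left (90° counter-clockwise)) -> West
  R (right (90° clockwise)) -> North
  R (right (90° clockwise)) -> East
  R (right (90° clockwise)) -> South
  L (left (90° counter-clockwise)) -> East
  U (U-turn (180°)) -> West
Final: West

Answer: Final heading: West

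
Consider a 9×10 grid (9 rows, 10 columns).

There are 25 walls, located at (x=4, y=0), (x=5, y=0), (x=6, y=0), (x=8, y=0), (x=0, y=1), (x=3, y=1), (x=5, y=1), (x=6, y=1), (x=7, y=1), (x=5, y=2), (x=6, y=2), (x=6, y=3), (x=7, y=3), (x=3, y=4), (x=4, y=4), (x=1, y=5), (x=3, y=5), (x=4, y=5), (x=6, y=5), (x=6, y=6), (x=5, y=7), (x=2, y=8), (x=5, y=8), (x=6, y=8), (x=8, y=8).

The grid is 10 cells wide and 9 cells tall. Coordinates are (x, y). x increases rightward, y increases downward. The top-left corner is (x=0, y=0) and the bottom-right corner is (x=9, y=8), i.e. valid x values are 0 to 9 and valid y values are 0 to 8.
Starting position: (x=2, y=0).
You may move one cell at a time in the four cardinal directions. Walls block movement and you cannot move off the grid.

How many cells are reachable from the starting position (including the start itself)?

Answer: Reachable cells: 64

Derivation:
BFS flood-fill from (x=2, y=0):
  Distance 0: (x=2, y=0)
  Distance 1: (x=1, y=0), (x=3, y=0), (x=2, y=1)
  Distance 2: (x=0, y=0), (x=1, y=1), (x=2, y=2)
  Distance 3: (x=1, y=2), (x=3, y=2), (x=2, y=3)
  Distance 4: (x=0, y=2), (x=4, y=2), (x=1, y=3), (x=3, y=3), (x=2, y=4)
  Distance 5: (x=4, y=1), (x=0, y=3), (x=4, y=3), (x=1, y=4), (x=2, y=5)
  Distance 6: (x=5, y=3), (x=0, y=4), (x=2, y=6)
  Distance 7: (x=5, y=4), (x=0, y=5), (x=1, y=6), (x=3, y=6), (x=2, y=7)
  Distance 8: (x=6, y=4), (x=5, y=5), (x=0, y=6), (x=4, y=6), (x=1, y=7), (x=3, y=7)
  Distance 9: (x=7, y=4), (x=5, y=6), (x=0, y=7), (x=4, y=7), (x=1, y=8), (x=3, y=8)
  Distance 10: (x=8, y=4), (x=7, y=5), (x=0, y=8), (x=4, y=8)
  Distance 11: (x=8, y=3), (x=9, y=4), (x=8, y=5), (x=7, y=6)
  Distance 12: (x=8, y=2), (x=9, y=3), (x=9, y=5), (x=8, y=6), (x=7, y=7)
  Distance 13: (x=8, y=1), (x=7, y=2), (x=9, y=2), (x=9, y=6), (x=6, y=7), (x=8, y=7), (x=7, y=8)
  Distance 14: (x=9, y=1), (x=9, y=7)
  Distance 15: (x=9, y=0), (x=9, y=8)
Total reachable: 64 (grid has 65 open cells total)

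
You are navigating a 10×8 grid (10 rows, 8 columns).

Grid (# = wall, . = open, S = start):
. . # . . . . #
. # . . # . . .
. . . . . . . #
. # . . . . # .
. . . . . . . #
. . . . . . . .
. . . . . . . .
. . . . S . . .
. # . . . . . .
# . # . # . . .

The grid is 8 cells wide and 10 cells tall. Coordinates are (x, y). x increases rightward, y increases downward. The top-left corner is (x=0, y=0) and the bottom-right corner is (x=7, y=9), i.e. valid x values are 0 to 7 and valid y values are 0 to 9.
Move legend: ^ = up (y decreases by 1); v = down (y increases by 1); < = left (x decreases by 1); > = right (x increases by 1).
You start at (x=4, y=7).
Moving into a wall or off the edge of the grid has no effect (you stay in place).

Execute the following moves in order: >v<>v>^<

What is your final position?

Answer: Final position: (x=5, y=8)

Derivation:
Start: (x=4, y=7)
  > (right): (x=4, y=7) -> (x=5, y=7)
  v (down): (x=5, y=7) -> (x=5, y=8)
  < (left): (x=5, y=8) -> (x=4, y=8)
  > (right): (x=4, y=8) -> (x=5, y=8)
  v (down): (x=5, y=8) -> (x=5, y=9)
  > (right): (x=5, y=9) -> (x=6, y=9)
  ^ (up): (x=6, y=9) -> (x=6, y=8)
  < (left): (x=6, y=8) -> (x=5, y=8)
Final: (x=5, y=8)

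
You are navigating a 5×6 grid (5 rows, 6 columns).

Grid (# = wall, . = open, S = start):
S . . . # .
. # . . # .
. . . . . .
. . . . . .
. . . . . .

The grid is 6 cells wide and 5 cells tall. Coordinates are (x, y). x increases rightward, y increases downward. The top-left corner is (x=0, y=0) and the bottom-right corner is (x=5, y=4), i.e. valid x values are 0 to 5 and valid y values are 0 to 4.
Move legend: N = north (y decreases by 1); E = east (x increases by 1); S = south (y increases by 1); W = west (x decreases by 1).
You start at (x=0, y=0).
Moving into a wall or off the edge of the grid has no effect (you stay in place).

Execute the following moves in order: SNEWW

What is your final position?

Answer: Final position: (x=0, y=0)

Derivation:
Start: (x=0, y=0)
  S (south): (x=0, y=0) -> (x=0, y=1)
  N (north): (x=0, y=1) -> (x=0, y=0)
  E (east): (x=0, y=0) -> (x=1, y=0)
  W (west): (x=1, y=0) -> (x=0, y=0)
  W (west): blocked, stay at (x=0, y=0)
Final: (x=0, y=0)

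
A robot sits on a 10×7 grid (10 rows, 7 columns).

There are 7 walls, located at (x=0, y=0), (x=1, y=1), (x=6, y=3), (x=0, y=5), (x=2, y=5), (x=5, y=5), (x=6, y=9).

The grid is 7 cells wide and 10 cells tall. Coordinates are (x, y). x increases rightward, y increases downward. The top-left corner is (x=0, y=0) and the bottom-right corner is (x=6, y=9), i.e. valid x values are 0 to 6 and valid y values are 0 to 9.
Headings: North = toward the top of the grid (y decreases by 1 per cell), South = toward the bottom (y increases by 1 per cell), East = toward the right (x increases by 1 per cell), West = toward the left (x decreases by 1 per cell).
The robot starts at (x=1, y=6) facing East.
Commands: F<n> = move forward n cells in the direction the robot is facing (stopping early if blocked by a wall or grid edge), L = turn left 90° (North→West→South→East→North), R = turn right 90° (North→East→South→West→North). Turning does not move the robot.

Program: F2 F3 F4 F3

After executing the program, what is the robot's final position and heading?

Answer: Final position: (x=6, y=6), facing East

Derivation:
Start: (x=1, y=6), facing East
  F2: move forward 2, now at (x=3, y=6)
  F3: move forward 3, now at (x=6, y=6)
  F4: move forward 0/4 (blocked), now at (x=6, y=6)
  F3: move forward 0/3 (blocked), now at (x=6, y=6)
Final: (x=6, y=6), facing East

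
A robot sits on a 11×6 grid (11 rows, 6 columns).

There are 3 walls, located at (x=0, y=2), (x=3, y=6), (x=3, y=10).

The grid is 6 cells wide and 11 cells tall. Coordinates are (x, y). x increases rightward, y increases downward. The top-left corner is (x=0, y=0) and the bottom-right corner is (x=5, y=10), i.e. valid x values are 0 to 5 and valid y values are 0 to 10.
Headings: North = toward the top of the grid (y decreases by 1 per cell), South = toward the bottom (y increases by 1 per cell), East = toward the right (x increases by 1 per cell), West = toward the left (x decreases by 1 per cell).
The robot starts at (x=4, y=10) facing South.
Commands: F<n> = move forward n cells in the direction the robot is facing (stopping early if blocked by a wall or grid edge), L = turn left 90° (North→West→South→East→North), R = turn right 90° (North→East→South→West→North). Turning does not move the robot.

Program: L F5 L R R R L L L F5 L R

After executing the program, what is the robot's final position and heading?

Answer: Final position: (x=5, y=5), facing North

Derivation:
Start: (x=4, y=10), facing South
  L: turn left, now facing East
  F5: move forward 1/5 (blocked), now at (x=5, y=10)
  L: turn left, now facing North
  R: turn right, now facing East
  R: turn right, now facing South
  R: turn right, now facing West
  L: turn left, now facing South
  L: turn left, now facing East
  L: turn left, now facing North
  F5: move forward 5, now at (x=5, y=5)
  L: turn left, now facing West
  R: turn right, now facing North
Final: (x=5, y=5), facing North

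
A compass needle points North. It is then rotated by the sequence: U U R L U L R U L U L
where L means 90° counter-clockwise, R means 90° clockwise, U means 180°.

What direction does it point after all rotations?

Start: North
  U (U-turn (180°)) -> South
  U (U-turn (180°)) -> North
  R (right (90° clockwise)) -> East
  L (left (90° counter-clockwise)) -> North
  U (U-turn (180°)) -> South
  L (left (90° counter-clockwise)) -> East
  R (right (90° clockwise)) -> South
  U (U-turn (180°)) -> North
  L (left (90° counter-clockwise)) -> West
  U (U-turn (180°)) -> East
  L (left (90° counter-clockwise)) -> North
Final: North

Answer: Final heading: North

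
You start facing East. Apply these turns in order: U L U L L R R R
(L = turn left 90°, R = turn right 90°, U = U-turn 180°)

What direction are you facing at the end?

Answer: Final heading: East

Derivation:
Start: East
  U (U-turn (180°)) -> West
  L (left (90° counter-clockwise)) -> South
  U (U-turn (180°)) -> North
  L (left (90° counter-clockwise)) -> West
  L (left (90° counter-clockwise)) -> South
  R (right (90° clockwise)) -> West
  R (right (90° clockwise)) -> North
  R (right (90° clockwise)) -> East
Final: East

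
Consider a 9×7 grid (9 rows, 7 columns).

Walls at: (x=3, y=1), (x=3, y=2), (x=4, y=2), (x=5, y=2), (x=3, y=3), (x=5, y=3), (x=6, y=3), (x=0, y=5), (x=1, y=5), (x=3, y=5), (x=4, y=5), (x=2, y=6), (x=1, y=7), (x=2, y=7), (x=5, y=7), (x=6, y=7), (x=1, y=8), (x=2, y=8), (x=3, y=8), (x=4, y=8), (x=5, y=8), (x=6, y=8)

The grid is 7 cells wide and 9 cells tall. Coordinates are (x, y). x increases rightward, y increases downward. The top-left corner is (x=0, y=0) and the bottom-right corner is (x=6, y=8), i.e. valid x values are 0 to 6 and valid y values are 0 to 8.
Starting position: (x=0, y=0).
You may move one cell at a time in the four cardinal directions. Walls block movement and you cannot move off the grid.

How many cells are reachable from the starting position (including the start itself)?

BFS flood-fill from (x=0, y=0):
  Distance 0: (x=0, y=0)
  Distance 1: (x=1, y=0), (x=0, y=1)
  Distance 2: (x=2, y=0), (x=1, y=1), (x=0, y=2)
  Distance 3: (x=3, y=0), (x=2, y=1), (x=1, y=2), (x=0, y=3)
  Distance 4: (x=4, y=0), (x=2, y=2), (x=1, y=3), (x=0, y=4)
  Distance 5: (x=5, y=0), (x=4, y=1), (x=2, y=3), (x=1, y=4)
  Distance 6: (x=6, y=0), (x=5, y=1), (x=2, y=4)
  Distance 7: (x=6, y=1), (x=3, y=4), (x=2, y=5)
  Distance 8: (x=6, y=2), (x=4, y=4)
  Distance 9: (x=4, y=3), (x=5, y=4)
  Distance 10: (x=6, y=4), (x=5, y=5)
  Distance 11: (x=6, y=5), (x=5, y=6)
  Distance 12: (x=4, y=6), (x=6, y=6)
  Distance 13: (x=3, y=6), (x=4, y=7)
  Distance 14: (x=3, y=7)
Total reachable: 37 (grid has 41 open cells total)

Answer: Reachable cells: 37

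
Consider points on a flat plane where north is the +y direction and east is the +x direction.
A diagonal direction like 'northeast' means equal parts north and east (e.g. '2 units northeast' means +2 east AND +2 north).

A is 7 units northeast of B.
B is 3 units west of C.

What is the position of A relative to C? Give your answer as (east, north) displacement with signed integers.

Place C at the origin (east=0, north=0).
  B is 3 units west of C: delta (east=-3, north=+0); B at (east=-3, north=0).
  A is 7 units northeast of B: delta (east=+7, north=+7); A at (east=4, north=7).
Therefore A relative to C: (east=4, north=7).

Answer: A is at (east=4, north=7) relative to C.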